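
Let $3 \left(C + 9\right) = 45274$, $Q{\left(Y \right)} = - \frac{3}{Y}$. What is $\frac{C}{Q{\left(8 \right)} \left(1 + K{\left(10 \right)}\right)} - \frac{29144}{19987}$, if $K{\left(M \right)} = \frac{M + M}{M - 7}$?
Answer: $- \frac{314644576}{59961} \approx -5247.5$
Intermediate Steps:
$K{\left(M \right)} = \frac{2 M}{-7 + M}$
$C = \frac{45247}{3}$ ($C = -9 + \frac{1}{3} \cdot 45274 = -9 + \frac{45274}{3} = \frac{45247}{3} \approx 15082.0$)
$\frac{C}{Q{\left(8 \right)} \left(1 + K{\left(10 \right)}\right)} - \frac{29144}{19987} = \frac{45247}{3 - \frac{3}{8} \left(1 + 2 \cdot 10 \frac{1}{-7 + 10}\right)} - \frac{29144}{19987} = \frac{45247}{3 \left(-3\right) \frac{1}{8} \left(1 + 2 \cdot 10 \cdot \frac{1}{3}\right)} - \frac{29144}{19987} = \frac{45247}{3 \left(- \frac{3 \left(1 + 2 \cdot 10 \cdot \frac{1}{3}\right)}{8}\right)} - \frac{29144}{19987} = \frac{45247}{3 \left(- \frac{3 \left(1 + \frac{20}{3}\right)}{8}\right)} - \frac{29144}{19987} = \frac{45247}{3 \left(\left(- \frac{3}{8}\right) \frac{23}{3}\right)} - \frac{29144}{19987} = \frac{45247}{3 \left(- \frac{23}{8}\right)} - \frac{29144}{19987} = \frac{45247}{3} \left(- \frac{8}{23}\right) - \frac{29144}{19987} = - \frac{361976}{69} - \frac{29144}{19987} = - \frac{314644576}{59961}$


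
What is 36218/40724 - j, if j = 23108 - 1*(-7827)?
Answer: -629880361/20362 ≈ -30934.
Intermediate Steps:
j = 30935 (j = 23108 + 7827 = 30935)
36218/40724 - j = 36218/40724 - 1*30935 = 36218*(1/40724) - 30935 = 18109/20362 - 30935 = -629880361/20362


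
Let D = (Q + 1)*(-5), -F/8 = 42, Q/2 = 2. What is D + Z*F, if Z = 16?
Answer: -5401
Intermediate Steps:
Q = 4 (Q = 2*2 = 4)
F = -336 (F = -8*42 = -336)
D = -25 (D = (4 + 1)*(-5) = 5*(-5) = -25)
D + Z*F = -25 + 16*(-336) = -25 - 5376 = -5401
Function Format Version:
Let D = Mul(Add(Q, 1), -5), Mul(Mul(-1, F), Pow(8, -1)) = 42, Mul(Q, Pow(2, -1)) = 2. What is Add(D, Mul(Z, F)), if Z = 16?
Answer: -5401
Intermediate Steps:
Q = 4 (Q = Mul(2, 2) = 4)
F = -336 (F = Mul(-8, 42) = -336)
D = -25 (D = Mul(Add(4, 1), -5) = Mul(5, -5) = -25)
Add(D, Mul(Z, F)) = Add(-25, Mul(16, -336)) = Add(-25, -5376) = -5401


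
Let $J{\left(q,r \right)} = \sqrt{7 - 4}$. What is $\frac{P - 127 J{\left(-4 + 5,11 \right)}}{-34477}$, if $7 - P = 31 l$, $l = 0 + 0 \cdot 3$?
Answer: $- \frac{7}{34477} + \frac{127 \sqrt{3}}{34477} \approx 0.0061772$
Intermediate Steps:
$J{\left(q,r \right)} = \sqrt{3}$
$l = 0$ ($l = 0 + 0 = 0$)
$P = 7$ ($P = 7 - 31 \cdot 0 = 7 - 0 = 7 + 0 = 7$)
$\frac{P - 127 J{\left(-4 + 5,11 \right)}}{-34477} = \frac{7 - 127 \sqrt{3}}{-34477} = \left(7 - 127 \sqrt{3}\right) \left(- \frac{1}{34477}\right) = - \frac{7}{34477} + \frac{127 \sqrt{3}}{34477}$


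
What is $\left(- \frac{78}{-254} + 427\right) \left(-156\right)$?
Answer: $- \frac{8465808}{127} \approx -66660.0$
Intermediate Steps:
$\left(- \frac{78}{-254} + 427\right) \left(-156\right) = \left(\left(-78\right) \left(- \frac{1}{254}\right) + 427\right) \left(-156\right) = \left(\frac{39}{127} + 427\right) \left(-156\right) = \frac{54268}{127} \left(-156\right) = - \frac{8465808}{127}$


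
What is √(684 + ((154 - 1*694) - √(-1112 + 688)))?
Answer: √(144 - 2*I*√106) ≈ 12.03 - 0.8558*I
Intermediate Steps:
√(684 + ((154 - 1*694) - √(-1112 + 688))) = √(684 + ((154 - 694) - √(-424))) = √(684 + (-540 - 2*I*√106)) = √(144 - 2*I*√106)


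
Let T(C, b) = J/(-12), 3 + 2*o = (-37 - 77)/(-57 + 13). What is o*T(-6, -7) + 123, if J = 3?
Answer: 21657/176 ≈ 123.05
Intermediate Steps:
o = -9/44 (o = -3/2 + ((-37 - 77)/(-57 + 13))/2 = -3/2 + (-114/(-44))/2 = -3/2 + (-114*(-1/44))/2 = -3/2 + (½)*(57/22) = -3/2 + 57/44 = -9/44 ≈ -0.20455)
T(C, b) = -¼ (T(C, b) = 3/(-12) = 3*(-1/12) = -¼)
o*T(-6, -7) + 123 = -9/44*(-¼) + 123 = 9/176 + 123 = 21657/176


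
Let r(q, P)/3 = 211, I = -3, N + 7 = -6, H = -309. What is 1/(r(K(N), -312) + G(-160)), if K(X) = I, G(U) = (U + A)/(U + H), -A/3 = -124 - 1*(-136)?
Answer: 67/42439 ≈ 0.0015787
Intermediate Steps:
N = -13 (N = -7 - 6 = -13)
A = -36 (A = -3*(-124 - 1*(-136)) = -3*(-124 + 136) = -3*12 = -36)
G(U) = (-36 + U)/(-309 + U) (G(U) = (U - 36)/(U - 309) = (-36 + U)/(-309 + U))
K(X) = -3
r(q, P) = 633 (r(q, P) = 3*211 = 633)
1/(r(K(N), -312) + G(-160)) = 1/(633 + (-36 - 160)/(-309 - 160)) = 1/(633 - 196/(-469)) = 1/(633 - 1/469*(-196)) = 1/(633 + 28/67) = 1/(42439/67) = 67/42439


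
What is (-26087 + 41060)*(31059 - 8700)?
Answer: 334781307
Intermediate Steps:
(-26087 + 41060)*(31059 - 8700) = 14973*22359 = 334781307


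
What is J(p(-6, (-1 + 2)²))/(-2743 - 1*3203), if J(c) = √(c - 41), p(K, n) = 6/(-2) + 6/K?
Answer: -I*√5/1982 ≈ -0.0011282*I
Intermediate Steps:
p(K, n) = -3 + 6/K (p(K, n) = 6*(-½) + 6/K = -3 + 6/K)
J(c) = √(-41 + c)
J(p(-6, (-1 + 2)²))/(-2743 - 1*3203) = √(-41 + (-3 + 6/(-6)))/(-2743 - 1*3203) = √(-41 + (-3 + 6*(-⅙)))/(-2743 - 3203) = √(-41 + (-3 - 1))/(-5946) = √(-41 - 4)*(-1/5946) = √(-45)*(-1/5946) = (3*I*√5)*(-1/5946) = -I*√5/1982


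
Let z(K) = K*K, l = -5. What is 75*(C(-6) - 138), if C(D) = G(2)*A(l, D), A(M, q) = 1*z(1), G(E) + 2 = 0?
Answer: -10500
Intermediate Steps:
z(K) = K**2
G(E) = -2 (G(E) = -2 + 0 = -2)
A(M, q) = 1 (A(M, q) = 1*1**2 = 1*1 = 1)
C(D) = -2 (C(D) = -2*1 = -2)
75*(C(-6) - 138) = 75*(-2 - 138) = 75*(-140) = -10500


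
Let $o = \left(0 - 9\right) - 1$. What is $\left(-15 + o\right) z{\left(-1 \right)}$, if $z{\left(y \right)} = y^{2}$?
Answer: $-25$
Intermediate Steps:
$o = -10$ ($o = \left(0 - 9\right) - 1 = -9 - 1 = -10$)
$\left(-15 + o\right) z{\left(-1 \right)} = \left(-15 - 10\right) \left(-1\right)^{2} = \left(-25\right) 1 = -25$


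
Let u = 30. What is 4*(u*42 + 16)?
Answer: 5104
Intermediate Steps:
4*(u*42 + 16) = 4*(30*42 + 16) = 4*(1260 + 16) = 4*1276 = 5104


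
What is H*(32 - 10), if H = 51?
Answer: 1122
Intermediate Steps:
H*(32 - 10) = 51*(32 - 10) = 51*22 = 1122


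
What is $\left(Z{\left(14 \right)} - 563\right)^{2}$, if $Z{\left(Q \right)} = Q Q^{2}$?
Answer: $4756761$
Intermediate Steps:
$Z{\left(Q \right)} = Q^{3}$
$\left(Z{\left(14 \right)} - 563\right)^{2} = \left(14^{3} - 563\right)^{2} = \left(2744 - 563\right)^{2} = 2181^{2} = 4756761$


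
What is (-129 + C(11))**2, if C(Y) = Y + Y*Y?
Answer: 9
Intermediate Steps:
C(Y) = Y + Y**2
(-129 + C(11))**2 = (-129 + 11*(1 + 11))**2 = (-129 + 11*12)**2 = (-129 + 132)**2 = 3**2 = 9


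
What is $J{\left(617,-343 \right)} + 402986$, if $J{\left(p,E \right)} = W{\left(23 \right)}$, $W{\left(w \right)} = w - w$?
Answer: $402986$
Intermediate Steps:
$W{\left(w \right)} = 0$
$J{\left(p,E \right)} = 0$
$J{\left(617,-343 \right)} + 402986 = 0 + 402986 = 402986$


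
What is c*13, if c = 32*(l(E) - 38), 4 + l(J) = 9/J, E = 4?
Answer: -16536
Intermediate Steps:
l(J) = -4 + 9/J
c = -1272 (c = 32*((-4 + 9/4) - 38) = 32*(-7/4 - 38) = 32*(-159/4) = -1272)
c*13 = -1272*13 = -16536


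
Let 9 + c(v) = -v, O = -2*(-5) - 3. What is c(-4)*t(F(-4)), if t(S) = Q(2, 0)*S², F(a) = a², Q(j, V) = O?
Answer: -8960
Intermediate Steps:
O = 7 (O = 10 - 3 = 7)
Q(j, V) = 7
c(v) = -9 - v
t(S) = 7*S²
c(-4)*t(F(-4)) = (-9 - 1*(-4))*(7*((-4)²)²) = (-9 + 4)*(7*16²) = -35*256 = -5*1792 = -8960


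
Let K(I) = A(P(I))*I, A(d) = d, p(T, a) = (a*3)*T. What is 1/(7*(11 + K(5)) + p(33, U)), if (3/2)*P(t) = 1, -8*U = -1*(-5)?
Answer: 24/923 ≈ 0.026002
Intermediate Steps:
U = -5/8 (U = -(-1)*(-5)/8 = -1/8*5 = -5/8 ≈ -0.62500)
P(t) = 2/3 (P(t) = (2/3)*1 = 2/3)
p(T, a) = 3*T*a (p(T, a) = (3*a)*T = 3*T*a)
K(I) = 2*I/3
1/(7*(11 + K(5)) + p(33, U)) = 1/(7*(11 + (2/3)*5) + 3*33*(-5/8)) = 1/(7*(11 + 10/3) - 495/8) = 1/(7*(43/3) - 495/8) = 1/(301/3 - 495/8) = 1/(923/24) = 24/923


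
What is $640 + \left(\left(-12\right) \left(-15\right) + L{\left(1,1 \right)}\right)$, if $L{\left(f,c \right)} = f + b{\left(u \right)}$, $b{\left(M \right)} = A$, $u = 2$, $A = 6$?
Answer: $827$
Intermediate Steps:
$b{\left(M \right)} = 6$
$L{\left(f,c \right)} = 6 + f$ ($L{\left(f,c \right)} = f + 6 = 6 + f$)
$640 + \left(\left(-12\right) \left(-15\right) + L{\left(1,1 \right)}\right) = 640 + \left(\left(-12\right) \left(-15\right) + \left(6 + 1\right)\right) = 640 + \left(180 + 7\right) = 640 + 187 = 827$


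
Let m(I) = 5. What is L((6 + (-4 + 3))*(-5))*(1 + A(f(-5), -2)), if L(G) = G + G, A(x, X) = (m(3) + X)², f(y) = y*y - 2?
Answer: -500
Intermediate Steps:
f(y) = -2 + y² (f(y) = y² - 2 = -2 + y²)
A(x, X) = (5 + X)²
L(G) = 2*G
L((6 + (-4 + 3))*(-5))*(1 + A(f(-5), -2)) = (2*((6 + (-4 + 3))*(-5)))*(1 + (5 - 2)²) = (2*((6 - 1)*(-5)))*(1 + 3²) = (2*(5*(-5)))*(1 + 9) = (2*(-25))*10 = -50*10 = -500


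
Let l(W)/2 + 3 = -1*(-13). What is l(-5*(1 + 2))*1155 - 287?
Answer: 22813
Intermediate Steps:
l(W) = 20 (l(W) = -6 + 2*(-1*(-13)) = -6 + 2*13 = -6 + 26 = 20)
l(-5*(1 + 2))*1155 - 287 = 20*1155 - 287 = 23100 - 287 = 22813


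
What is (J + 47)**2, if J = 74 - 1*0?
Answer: 14641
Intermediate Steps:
J = 74 (J = 74 + 0 = 74)
(J + 47)**2 = (74 + 47)**2 = 121**2 = 14641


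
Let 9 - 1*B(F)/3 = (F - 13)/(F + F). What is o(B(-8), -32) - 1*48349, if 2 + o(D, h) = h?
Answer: -48383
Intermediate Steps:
B(F) = 27 - 3*(-13 + F)/(2*F) (B(F) = 27 - 3*(F - 13)/(F + F) = 27 - 3*(-13 + F)/(2*F))
o(D, h) = -2 + h
o(B(-8), -32) - 1*48349 = (-2 - 32) - 1*48349 = -34 - 48349 = -48383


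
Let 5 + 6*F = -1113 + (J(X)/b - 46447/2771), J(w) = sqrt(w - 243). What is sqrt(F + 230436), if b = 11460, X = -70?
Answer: sqrt(232185998848732116600 + 14665822310*I*sqrt(313))/31755660 ≈ 479.84 + 2.6811e-7*I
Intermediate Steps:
J(w) = sqrt(-243 + w)
F = -3144425/16626 + I*sqrt(313)/68760 (F = -5/6 + (-1113 + (sqrt(-243 - 70)/11460 - 46447/2771))/6 = -5/6 + (-1113 + (sqrt(-313)*(1/11460) - 46447*1/2771))/6 = -5/6 + (-1113 + ((I*sqrt(313))*(1/11460) - 46447/2771))/6 = -5/6 + (-1113 + (I*sqrt(313)/11460 - 46447/2771))/6 = -5/6 + (-1113 + (-46447/2771 + I*sqrt(313)/11460))/6 = -5/6 + (-3130570/2771 + I*sqrt(313)/11460)/6 = -5/6 + (-1565285/8313 + I*sqrt(313)/68760) = -3144425/16626 + I*sqrt(313)/68760 ≈ -189.13 + 0.0002573*I)
sqrt(F + 230436) = sqrt((-3144425/16626 + I*sqrt(313)/68760) + 230436) = sqrt(3828084511/16626 + I*sqrt(313)/68760)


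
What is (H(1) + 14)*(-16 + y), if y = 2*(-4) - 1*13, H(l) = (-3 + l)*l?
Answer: -444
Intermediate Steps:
H(l) = l*(-3 + l)
y = -21 (y = -8 - 13 = -21)
(H(1) + 14)*(-16 + y) = (1*(-3 + 1) + 14)*(-16 - 21) = (1*(-2) + 14)*(-37) = (-2 + 14)*(-37) = 12*(-37) = -444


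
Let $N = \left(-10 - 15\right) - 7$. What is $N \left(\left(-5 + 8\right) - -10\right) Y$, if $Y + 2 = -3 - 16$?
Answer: $8736$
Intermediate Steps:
$N = -32$ ($N = -25 - 7 = -32$)
$Y = -21$ ($Y = -2 - 19 = -21$)
$N \left(\left(-5 + 8\right) - -10\right) Y = - 32 \left(\left(-5 + 8\right) - -10\right) \left(-21\right) = - 32 \left(3 + 10\right) \left(-21\right) = \left(-32\right) 13 \left(-21\right) = \left(-416\right) \left(-21\right) = 8736$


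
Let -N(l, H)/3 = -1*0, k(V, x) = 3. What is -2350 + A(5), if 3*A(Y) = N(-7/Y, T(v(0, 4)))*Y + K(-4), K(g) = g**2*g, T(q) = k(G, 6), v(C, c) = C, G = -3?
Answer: -7114/3 ≈ -2371.3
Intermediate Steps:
T(q) = 3
N(l, H) = 0 (N(l, H) = -(-3)*0 = -3*0 = 0)
K(g) = g**3
A(Y) = -64/3 (A(Y) = (0*Y + (-4)**3)/3 = (0 - 64)/3 = (1/3)*(-64) = -64/3)
-2350 + A(5) = -2350 - 64/3 = -7114/3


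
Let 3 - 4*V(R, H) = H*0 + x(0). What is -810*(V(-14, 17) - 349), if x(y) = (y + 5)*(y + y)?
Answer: 564165/2 ≈ 2.8208e+5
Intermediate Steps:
x(y) = 2*y*(5 + y) (x(y) = (5 + y)*(2*y) = 2*y*(5 + y))
V(R, H) = ¾ (V(R, H) = ¾ - (H*0 + 2*0*(5 + 0))/4 = ¾ - (0 + 2*0*5)/4 = ¾ - (0 + 0)/4 = ¾ - ¼*0 = ¾ + 0 = ¾)
-810*(V(-14, 17) - 349) = -810*(¾ - 349) = -810*(-1393/4) = 564165/2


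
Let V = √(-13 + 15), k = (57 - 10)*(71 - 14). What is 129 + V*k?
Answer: 129 + 2679*√2 ≈ 3917.7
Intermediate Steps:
k = 2679 (k = 47*57 = 2679)
V = √2 ≈ 1.4142
129 + V*k = 129 + √2*2679 = 129 + 2679*√2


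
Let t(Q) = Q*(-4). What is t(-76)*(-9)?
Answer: -2736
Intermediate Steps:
t(Q) = -4*Q
t(-76)*(-9) = -4*(-76)*(-9) = 304*(-9) = -2736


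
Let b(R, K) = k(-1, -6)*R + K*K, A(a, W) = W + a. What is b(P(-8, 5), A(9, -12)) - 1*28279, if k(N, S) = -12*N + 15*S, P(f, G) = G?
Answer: -28660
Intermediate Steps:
b(R, K) = K² - 78*R (b(R, K) = (-12*(-1) + 15*(-6))*R + K*K = (12 - 90)*R + K² = -78*R + K² = K² - 78*R)
b(P(-8, 5), A(9, -12)) - 1*28279 = ((-12 + 9)² - 78*5) - 1*28279 = ((-3)² - 390) - 28279 = (9 - 390) - 28279 = -381 - 28279 = -28660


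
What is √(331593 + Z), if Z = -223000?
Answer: 31*√113 ≈ 329.53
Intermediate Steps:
√(331593 + Z) = √(331593 - 223000) = √108593 = 31*√113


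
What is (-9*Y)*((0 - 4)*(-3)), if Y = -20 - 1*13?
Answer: 3564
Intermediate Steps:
Y = -33 (Y = -20 - 13 = -33)
(-9*Y)*((0 - 4)*(-3)) = (-9*(-33))*((0 - 4)*(-3)) = 297*(-4*(-3)) = 297*12 = 3564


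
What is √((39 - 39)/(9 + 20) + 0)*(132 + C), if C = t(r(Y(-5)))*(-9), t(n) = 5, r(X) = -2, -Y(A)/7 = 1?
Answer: 0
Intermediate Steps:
Y(A) = -7 (Y(A) = -7*1 = -7)
C = -45 (C = 5*(-9) = -45)
√((39 - 39)/(9 + 20) + 0)*(132 + C) = √((39 - 39)/(9 + 20) + 0)*(132 - 45) = √(0/29 + 0)*87 = √(0*(1/29) + 0)*87 = √(0 + 0)*87 = √0*87 = 0*87 = 0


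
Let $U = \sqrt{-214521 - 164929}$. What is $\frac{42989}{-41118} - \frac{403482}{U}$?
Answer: $- \frac{42989}{41118} + \frac{201741 i \sqrt{15178}}{37945} \approx -1.0455 + 655.01 i$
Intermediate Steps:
$U = 5 i \sqrt{15178}$ ($U = \sqrt{-379450} = 5 i \sqrt{15178} \approx 616.0 i$)
$\frac{42989}{-41118} - \frac{403482}{U} = \frac{42989}{-41118} - \frac{403482}{5 i \sqrt{15178}} = 42989 \left(- \frac{1}{41118}\right) - 403482 \left(- \frac{i \sqrt{15178}}{75890}\right) = - \frac{42989}{41118} + \frac{201741 i \sqrt{15178}}{37945}$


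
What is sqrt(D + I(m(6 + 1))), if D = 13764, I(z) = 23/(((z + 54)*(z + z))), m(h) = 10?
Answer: sqrt(88089715)/80 ≈ 117.32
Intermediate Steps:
I(z) = 23/(2*z*(54 + z)) (I(z) = 23/(((54 + z)*(2*z))) = 23/((2*z*(54 + z))) = 23*(1/(2*z*(54 + z))) = 23/(2*z*(54 + z)))
sqrt(D + I(m(6 + 1))) = sqrt(13764 + (23/2)/(10*(54 + 10))) = sqrt(13764 + (23/2)*(1/10)/64) = sqrt(13764 + (23/2)*(1/10)*(1/64)) = sqrt(13764 + 23/1280) = sqrt(17617943/1280) = sqrt(88089715)/80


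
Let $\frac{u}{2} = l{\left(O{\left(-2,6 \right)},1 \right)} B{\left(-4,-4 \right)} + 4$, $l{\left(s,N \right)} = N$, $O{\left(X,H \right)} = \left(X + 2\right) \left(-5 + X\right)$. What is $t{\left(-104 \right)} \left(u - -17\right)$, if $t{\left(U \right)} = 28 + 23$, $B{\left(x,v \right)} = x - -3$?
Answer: $1173$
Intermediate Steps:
$B{\left(x,v \right)} = 3 + x$ ($B{\left(x,v \right)} = x + 3 = 3 + x$)
$O{\left(X,H \right)} = \left(-5 + X\right) \left(2 + X\right)$ ($O{\left(X,H \right)} = \left(2 + X\right) \left(-5 + X\right) = \left(-5 + X\right) \left(2 + X\right)$)
$t{\left(U \right)} = 51$
$u = 6$ ($u = 2 \left(1 \left(3 - 4\right) + 4\right) = 2 \left(1 \left(-1\right) + 4\right) = 2 \left(-1 + 4\right) = 2 \cdot 3 = 6$)
$t{\left(-104 \right)} \left(u - -17\right) = 51 \left(6 - -17\right) = 51 \left(6 + 17\right) = 51 \cdot 23 = 1173$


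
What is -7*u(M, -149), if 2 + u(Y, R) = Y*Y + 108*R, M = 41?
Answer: 100891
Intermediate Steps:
u(Y, R) = -2 + Y² + 108*R (u(Y, R) = -2 + (Y*Y + 108*R) = -2 + (Y² + 108*R) = -2 + Y² + 108*R)
-7*u(M, -149) = -7*(-2 + 41² + 108*(-149)) = -7*(-2 + 1681 - 16092) = -7*(-14413) = 100891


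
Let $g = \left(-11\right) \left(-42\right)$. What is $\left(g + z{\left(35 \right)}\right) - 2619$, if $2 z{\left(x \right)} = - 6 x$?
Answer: $-2262$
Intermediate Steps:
$g = 462$
$z{\left(x \right)} = - 3 x$ ($z{\left(x \right)} = \frac{\left(-6\right) x}{2} = - 3 x$)
$\left(g + z{\left(35 \right)}\right) - 2619 = \left(462 - 105\right) - 2619 = 357 - 2619 = -2262$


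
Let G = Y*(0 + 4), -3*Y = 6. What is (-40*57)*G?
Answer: 18240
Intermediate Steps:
Y = -2 (Y = -1/3*6 = -2)
G = -8 (G = -2*(0 + 4) = -2*4 = -8)
(-40*57)*G = -40*57*(-8) = -2280*(-8) = 18240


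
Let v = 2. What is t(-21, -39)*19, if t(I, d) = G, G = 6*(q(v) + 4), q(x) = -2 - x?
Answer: 0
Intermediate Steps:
G = 0 (G = 6*((-2 - 1*2) + 4) = 6*((-2 - 2) + 4) = 6*(-4 + 4) = 6*0 = 0)
t(I, d) = 0
t(-21, -39)*19 = 0*19 = 0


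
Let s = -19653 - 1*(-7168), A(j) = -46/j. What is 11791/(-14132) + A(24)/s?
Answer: -220775323/264657030 ≈ -0.83419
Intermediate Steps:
s = -12485 (s = -19653 + 7168 = -12485)
11791/(-14132) + A(24)/s = 11791/(-14132) - 46/24/(-12485) = 11791*(-1/14132) - 46*1/24*(-1/12485) = -11791/14132 - 23/12*(-1/12485) = -11791/14132 + 23/149820 = -220775323/264657030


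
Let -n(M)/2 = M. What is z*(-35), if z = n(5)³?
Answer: 35000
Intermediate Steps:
n(M) = -2*M
z = -1000 (z = (-2*5)³ = (-10)³ = -1000)
z*(-35) = -1000*(-35) = 35000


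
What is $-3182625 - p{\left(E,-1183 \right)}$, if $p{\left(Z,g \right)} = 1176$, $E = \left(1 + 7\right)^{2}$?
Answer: $-3183801$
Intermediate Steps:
$E = 64$ ($E = 8^{2} = 64$)
$-3182625 - p{\left(E,-1183 \right)} = -3182625 - 1176 = -3183801$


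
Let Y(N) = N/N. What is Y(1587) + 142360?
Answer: 142361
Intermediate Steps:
Y(N) = 1
Y(1587) + 142360 = 1 + 142360 = 142361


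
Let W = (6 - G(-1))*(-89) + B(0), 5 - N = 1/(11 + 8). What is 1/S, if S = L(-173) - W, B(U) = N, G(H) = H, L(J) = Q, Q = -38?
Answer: 19/11021 ≈ 0.0017240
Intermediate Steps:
L(J) = -38
N = 94/19 (N = 5 - 1/(11 + 8) = 5 - 1/19 = 94/19 ≈ 4.9474)
B(U) = 94/19
W = -11743/19 (W = (6 - 1*(-1))*(-89) + 94/19 = (6 + 1)*(-89) + 94/19 = 7*(-89) + 94/19 = -623 + 94/19 = -11743/19 ≈ -618.05)
S = 11021/19 (S = -38 - 1*(-11743/19) = -38 + 11743/19 = 11021/19 ≈ 580.05)
1/S = 1/(11021/19) = 19/11021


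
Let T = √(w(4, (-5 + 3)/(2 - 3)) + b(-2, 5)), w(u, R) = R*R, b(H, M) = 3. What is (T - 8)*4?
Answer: -32 + 4*√7 ≈ -21.417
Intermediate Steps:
w(u, R) = R²
T = √7 (T = √(((-5 + 3)/(2 - 3))² + 3) = √((-2/(-1))² + 3) = √((-2*(-1))² + 3) = √(2² + 3) = √(4 + 3) = √7 ≈ 2.6458)
(T - 8)*4 = (√7 - 8)*4 = (-8 + √7)*4 = -32 + 4*√7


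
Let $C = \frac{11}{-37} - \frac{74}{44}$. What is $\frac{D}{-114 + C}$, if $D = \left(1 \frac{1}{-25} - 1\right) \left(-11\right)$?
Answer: $- \frac{232804}{2360175} \approx -0.098638$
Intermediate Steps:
$C = - \frac{1611}{814}$ ($C = 11 \left(- \frac{1}{37}\right) - \frac{37}{22} = - \frac{11}{37} - \frac{37}{22} = - \frac{1611}{814} \approx -1.9791$)
$D = \frac{286}{25}$ ($D = \left(1 \left(- \frac{1}{25}\right) - 1\right) \left(-11\right) = \left(- \frac{1}{25} - 1\right) \left(-11\right) = \left(- \frac{26}{25}\right) \left(-11\right) = \frac{286}{25} \approx 11.44$)
$\frac{D}{-114 + C} = \frac{286}{25 \left(-114 - \frac{1611}{814}\right)} = \frac{286}{25 \left(- \frac{94407}{814}\right)} = \frac{286}{25} \left(- \frac{814}{94407}\right) = - \frac{232804}{2360175}$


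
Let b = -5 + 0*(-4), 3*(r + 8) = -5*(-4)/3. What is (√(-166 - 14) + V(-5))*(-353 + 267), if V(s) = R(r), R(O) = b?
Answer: 430 - 516*I*√5 ≈ 430.0 - 1153.8*I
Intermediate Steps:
r = -52/9 (r = -8 + (-5*(-4)/3)/3 = -8 + (20*(⅓))/3 = -8 + (⅓)*(20/3) = -8 + 20/9 = -52/9 ≈ -5.7778)
b = -5 (b = -5 + 0 = -5)
R(O) = -5
V(s) = -5
(√(-166 - 14) + V(-5))*(-353 + 267) = (√(-166 - 14) - 5)*(-353 + 267) = (√(-180) - 5)*(-86) = (6*I*√5 - 5)*(-86) = (-5 + 6*I*√5)*(-86) = 430 - 516*I*√5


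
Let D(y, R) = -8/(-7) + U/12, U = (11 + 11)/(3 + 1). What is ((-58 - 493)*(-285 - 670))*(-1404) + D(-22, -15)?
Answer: -124117025491/168 ≈ -7.3879e+8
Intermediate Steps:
U = 11/2 (U = 22/4 = 22*(1/4) = 11/2 ≈ 5.5000)
D(y, R) = 269/168 (D(y, R) = -8/(-7) + (11/2)/12 = -8*(-1/7) + (11/2)*(1/12) = 8/7 + 11/24 = 269/168)
((-58 - 493)*(-285 - 670))*(-1404) + D(-22, -15) = ((-58 - 493)*(-285 - 670))*(-1404) + 269/168 = -551*(-955)*(-1404) + 269/168 = 526205*(-1404) + 269/168 = -738791820 + 269/168 = -124117025491/168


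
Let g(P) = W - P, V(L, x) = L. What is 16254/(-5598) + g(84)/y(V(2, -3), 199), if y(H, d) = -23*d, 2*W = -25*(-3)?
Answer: -8237139/2846894 ≈ -2.8934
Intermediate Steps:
W = 75/2 (W = (-25*(-3))/2 = (1/2)*75 = 75/2 ≈ 37.500)
g(P) = 75/2 - P
16254/(-5598) + g(84)/y(V(2, -3), 199) = 16254/(-5598) + (75/2 - 1*84)/((-23*199)) = 16254*(-1/5598) + (75/2 - 84)/(-4577) = -903/311 - 93/2*(-1/4577) = -903/311 + 93/9154 = -8237139/2846894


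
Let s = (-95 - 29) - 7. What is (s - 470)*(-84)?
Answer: 50484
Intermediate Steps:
s = -131 (s = -124 - 7 = -131)
(s - 470)*(-84) = (-131 - 470)*(-84) = -601*(-84) = 50484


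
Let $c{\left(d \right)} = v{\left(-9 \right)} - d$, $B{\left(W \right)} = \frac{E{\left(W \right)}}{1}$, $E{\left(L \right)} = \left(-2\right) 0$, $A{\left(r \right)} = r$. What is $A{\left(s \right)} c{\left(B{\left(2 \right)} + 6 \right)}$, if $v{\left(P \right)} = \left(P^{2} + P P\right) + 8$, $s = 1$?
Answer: $164$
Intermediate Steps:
$E{\left(L \right)} = 0$
$v{\left(P \right)} = 8 + 2 P^{2}$ ($v{\left(P \right)} = \left(P^{2} + P^{2}\right) + 8 = 2 P^{2} + 8 = 8 + 2 P^{2}$)
$B{\left(W \right)} = 0$ ($B{\left(W \right)} = \frac{0}{1} = 0 \cdot 1 = 0$)
$c{\left(d \right)} = 170 - d$ ($c{\left(d \right)} = \left(8 + 2 \left(-9\right)^{2}\right) - d = \left(8 + 2 \cdot 81\right) - d = \left(8 + 162\right) - d = 170 - d$)
$A{\left(s \right)} c{\left(B{\left(2 \right)} + 6 \right)} = 1 \left(170 - \left(0 + 6\right)\right) = 1 \left(170 - 6\right) = 1 \cdot 164 = 164$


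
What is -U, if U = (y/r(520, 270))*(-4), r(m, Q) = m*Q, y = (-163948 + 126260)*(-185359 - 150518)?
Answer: 1054877698/2925 ≈ 3.6064e+5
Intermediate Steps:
y = 12658532376 (y = -37688*(-335877) = 12658532376)
r(m, Q) = Q*m
U = -1054877698/2925 (U = (12658532376/((270*520)))*(-4) = (12658532376/140400)*(-4) = (12658532376*(1/140400))*(-4) = (527438849/5850)*(-4) = -1054877698/2925 ≈ -3.6064e+5)
-U = -1*(-1054877698/2925) = 1054877698/2925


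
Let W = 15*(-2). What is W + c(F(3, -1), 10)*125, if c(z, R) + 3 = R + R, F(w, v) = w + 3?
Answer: 2095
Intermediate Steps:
F(w, v) = 3 + w
c(z, R) = -3 + 2*R (c(z, R) = -3 + (R + R) = -3 + 2*R)
W = -30
W + c(F(3, -1), 10)*125 = -30 + (-3 + 2*10)*125 = -30 + (-3 + 20)*125 = -30 + 17*125 = -30 + 2125 = 2095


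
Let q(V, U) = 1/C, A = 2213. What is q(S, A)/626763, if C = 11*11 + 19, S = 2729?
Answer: 1/87746820 ≈ 1.1396e-8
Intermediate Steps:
C = 140 (C = 121 + 19 = 140)
q(V, U) = 1/140
q(S, A)/626763 = (1/140)/626763 = (1/140)*(1/626763) = 1/87746820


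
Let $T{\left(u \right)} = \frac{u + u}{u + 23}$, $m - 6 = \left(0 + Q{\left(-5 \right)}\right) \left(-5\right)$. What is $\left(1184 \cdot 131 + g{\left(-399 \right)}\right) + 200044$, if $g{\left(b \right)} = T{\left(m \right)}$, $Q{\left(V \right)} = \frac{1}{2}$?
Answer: $\frac{18822858}{53} \approx 3.5515 \cdot 10^{5}$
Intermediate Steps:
$Q{\left(V \right)} = \frac{1}{2}$
$m = \frac{7}{2}$ ($m = 6 + \left(0 + \frac{1}{2}\right) \left(-5\right) = 6 + \frac{1}{2} \left(-5\right) = 6 - \frac{5}{2} = \frac{7}{2} \approx 3.5$)
$T{\left(u \right)} = \frac{2 u}{23 + u}$
$g{\left(b \right)} = \frac{14}{53}$ ($g{\left(b \right)} = 2 \cdot \frac{7}{2} \frac{1}{23 + \frac{7}{2}} = 2 \cdot \frac{7}{2} \frac{1}{\frac{53}{2}} = 2 \cdot \frac{7}{2} \cdot \frac{2}{53} = \frac{14}{53}$)
$\left(1184 \cdot 131 + g{\left(-399 \right)}\right) + 200044 = \left(1184 \cdot 131 + \frac{14}{53}\right) + 200044 = \left(155104 + \frac{14}{53}\right) + 200044 = \frac{8220526}{53} + 200044 = \frac{18822858}{53}$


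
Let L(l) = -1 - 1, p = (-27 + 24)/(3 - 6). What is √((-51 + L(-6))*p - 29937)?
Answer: I*√29990 ≈ 173.18*I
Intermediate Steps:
p = 1 (p = -3/(-3) = -3*(-⅓) = 1)
L(l) = -2
√((-51 + L(-6))*p - 29937) = √((-51 - 2)*1 - 29937) = √(-53*1 - 29937) = √(-53 - 29937) = √(-29990) = I*√29990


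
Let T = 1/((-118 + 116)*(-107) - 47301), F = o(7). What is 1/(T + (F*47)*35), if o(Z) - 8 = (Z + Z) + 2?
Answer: 47087/1858994759 ≈ 2.5329e-5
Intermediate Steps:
o(Z) = 10 + 2*Z (o(Z) = 8 + ((Z + Z) + 2) = 8 + (2*Z + 2) = 8 + (2 + 2*Z) = 10 + 2*Z)
F = 24 (F = 10 + 2*7 = 10 + 14 = 24)
T = -1/47087 (T = 1/(-2*(-107) - 47301) = 1/(214 - 47301) = 1/(-47087) = -1/47087 ≈ -2.1237e-5)
1/(T + (F*47)*35) = 1/(-1/47087 + (24*47)*35) = 1/(-1/47087 + 1128*35) = 1/(-1/47087 + 39480) = 1/(1858994759/47087) = 47087/1858994759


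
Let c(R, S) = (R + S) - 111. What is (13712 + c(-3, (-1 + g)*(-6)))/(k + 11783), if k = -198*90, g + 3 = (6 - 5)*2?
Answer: -13610/6037 ≈ -2.2544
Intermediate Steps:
g = -1 (g = -3 + (6 - 5)*2 = -3 + 1*2 = -3 + 2 = -1)
c(R, S) = -111 + R + S
k = -17820
(13712 + c(-3, (-1 + g)*(-6)))/(k + 11783) = (13712 + (-111 - 3 + (-1 - 1)*(-6)))/(-17820 + 11783) = (13712 + (-111 - 3 - 2*(-6)))/(-6037) = (13712 + (-111 - 3 + 12))*(-1/6037) = (13712 - 102)*(-1/6037) = 13610*(-1/6037) = -13610/6037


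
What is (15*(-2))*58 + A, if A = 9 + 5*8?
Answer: -1691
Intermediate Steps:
A = 49 (A = 9 + 40 = 49)
(15*(-2))*58 + A = (15*(-2))*58 + 49 = -30*58 + 49 = -1740 + 49 = -1691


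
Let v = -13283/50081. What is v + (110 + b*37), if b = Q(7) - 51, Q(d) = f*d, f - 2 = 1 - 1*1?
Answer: -63065262/50081 ≈ -1259.3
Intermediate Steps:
f = 2 (f = 2 + (1 - 1*1) = 2 + (1 - 1) = 2 + 0 = 2)
v = -13283/50081 (v = -13283*1/50081 = -13283/50081 ≈ -0.26523)
Q(d) = 2*d
b = -37 (b = 2*7 - 51 = 14 - 51 = -37)
v + (110 + b*37) = -13283/50081 + (110 - 37*37) = -13283/50081 + (110 - 1369) = -13283/50081 - 1259 = -63065262/50081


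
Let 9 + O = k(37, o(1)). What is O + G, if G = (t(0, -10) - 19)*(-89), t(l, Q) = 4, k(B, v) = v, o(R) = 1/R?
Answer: 1327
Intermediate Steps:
o(R) = 1/R
O = -8 (O = -9 + 1/1 = -9 + 1 = -8)
G = 1335 (G = (4 - 19)*(-89) = -15*(-89) = 1335)
O + G = -8 + 1335 = 1327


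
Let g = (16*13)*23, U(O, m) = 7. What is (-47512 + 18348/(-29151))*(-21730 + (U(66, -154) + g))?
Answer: 7820401246580/9717 ≈ 8.0482e+8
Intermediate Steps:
g = 4784 (g = 208*23 = 4784)
(-47512 + 18348/(-29151))*(-21730 + (U(66, -154) + g)) = (-47512 + 18348/(-29151))*(-21730 + (7 + 4784)) = (-47512 + 18348*(-1/29151))*(-21730 + 4791) = (-47512 - 6116/9717)*(-16939) = -461680220/9717*(-16939) = 7820401246580/9717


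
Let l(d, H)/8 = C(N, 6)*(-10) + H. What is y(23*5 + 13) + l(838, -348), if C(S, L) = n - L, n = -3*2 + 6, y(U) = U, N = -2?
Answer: -2176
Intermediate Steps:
n = 0 (n = -6 + 6 = 0)
C(S, L) = -L (C(S, L) = 0 - L = -L)
l(d, H) = 480 + 8*H (l(d, H) = 8*(-1*6*(-10) + H) = 8*(-6*(-10) + H) = 8*(60 + H) = 480 + 8*H)
y(23*5 + 13) + l(838, -348) = (23*5 + 13) + (480 + 8*(-348)) = (115 + 13) + (480 - 2784) = 128 - 2304 = -2176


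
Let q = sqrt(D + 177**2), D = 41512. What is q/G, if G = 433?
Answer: sqrt(72841)/433 ≈ 0.62330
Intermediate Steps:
q = sqrt(72841) (q = sqrt(41512 + 177**2) = sqrt(41512 + 31329) = sqrt(72841) ≈ 269.89)
q/G = sqrt(72841)/433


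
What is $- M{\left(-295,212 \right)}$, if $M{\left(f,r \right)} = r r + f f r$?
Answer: $-18494244$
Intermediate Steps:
$M{\left(f,r \right)} = r^{2} + r f^{2}$ ($M{\left(f,r \right)} = r^{2} + f^{2} r = r^{2} + r f^{2}$)
$- M{\left(-295,212 \right)} = - 212 \left(212 + \left(-295\right)^{2}\right) = - 212 \left(212 + 87025\right) = - 212 \cdot 87237 = \left(-1\right) 18494244 = -18494244$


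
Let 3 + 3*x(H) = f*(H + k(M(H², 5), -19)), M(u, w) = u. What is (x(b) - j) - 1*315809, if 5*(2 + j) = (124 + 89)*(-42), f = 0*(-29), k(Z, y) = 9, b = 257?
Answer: -1570094/5 ≈ -3.1402e+5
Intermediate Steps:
f = 0
x(H) = -1 (x(H) = -1 + (0*(H + 9))/3 = -1 + (0*(9 + H))/3 = -1 + (⅓)*0 = -1 + 0 = -1)
j = -8956/5 (j = -2 + ((124 + 89)*(-42))/5 = -2 + (213*(-42))/5 = -2 + (⅕)*(-8946) = -2 - 8946/5 = -8956/5 ≈ -1791.2)
(x(b) - j) - 1*315809 = (-1 - 1*(-8956/5)) - 1*315809 = (-1 + 8956/5) - 315809 = 8951/5 - 315809 = -1570094/5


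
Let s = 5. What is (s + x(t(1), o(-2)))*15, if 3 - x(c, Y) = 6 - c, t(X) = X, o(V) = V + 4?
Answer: 45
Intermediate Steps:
o(V) = 4 + V
x(c, Y) = -3 + c (x(c, Y) = 3 - (6 - c) = 3 + (-6 + c) = -3 + c)
(s + x(t(1), o(-2)))*15 = (5 + (-3 + 1))*15 = (5 - 2)*15 = 3*15 = 45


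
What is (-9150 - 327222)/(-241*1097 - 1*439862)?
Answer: 336372/704239 ≈ 0.47764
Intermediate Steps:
(-9150 - 327222)/(-241*1097 - 1*439862) = -336372/(-264377 - 439862) = -336372/(-704239) = -336372*(-1/704239) = 336372/704239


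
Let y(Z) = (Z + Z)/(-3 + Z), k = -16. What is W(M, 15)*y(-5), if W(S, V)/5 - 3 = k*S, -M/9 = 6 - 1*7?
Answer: -3525/4 ≈ -881.25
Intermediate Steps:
y(Z) = 2*Z/(-3 + Z) (y(Z) = (2*Z)/(-3 + Z) = 2*Z/(-3 + Z))
M = 9 (M = -9*(6 - 1*7) = -9*(6 - 7) = -9*(-1) = 9)
W(S, V) = 15 - 80*S (W(S, V) = 15 + 5*(-16*S) = 15 - 80*S)
W(M, 15)*y(-5) = (15 - 80*9)*(2*(-5)/(-3 - 5)) = (15 - 720)*(2*(-5)/(-8)) = -1410*(-5)*(-1)/8 = -705*5/4 = -3525/4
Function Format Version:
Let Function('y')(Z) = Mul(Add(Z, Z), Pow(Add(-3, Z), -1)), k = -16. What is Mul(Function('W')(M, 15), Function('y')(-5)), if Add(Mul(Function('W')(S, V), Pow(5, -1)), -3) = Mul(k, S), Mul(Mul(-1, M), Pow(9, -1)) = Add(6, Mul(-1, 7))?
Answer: Rational(-3525, 4) ≈ -881.25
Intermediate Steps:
Function('y')(Z) = Mul(2, Z, Pow(Add(-3, Z), -1)) (Function('y')(Z) = Mul(Mul(2, Z), Pow(Add(-3, Z), -1)) = Mul(2, Z, Pow(Add(-3, Z), -1)))
M = 9 (M = Mul(-9, Add(6, Mul(-1, 7))) = Mul(-9, Add(6, -7)) = Mul(-9, -1) = 9)
Function('W')(S, V) = Add(15, Mul(-80, S)) (Function('W')(S, V) = Add(15, Mul(5, Mul(-16, S))) = Add(15, Mul(-80, S)))
Mul(Function('W')(M, 15), Function('y')(-5)) = Mul(Add(15, Mul(-80, 9)), Mul(2, -5, Pow(Add(-3, -5), -1))) = Mul(Add(15, -720), Mul(2, -5, Pow(-8, -1))) = Mul(-705, Mul(2, -5, Rational(-1, 8))) = Mul(-705, Rational(5, 4)) = Rational(-3525, 4)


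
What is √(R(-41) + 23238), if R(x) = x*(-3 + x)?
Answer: √25042 ≈ 158.25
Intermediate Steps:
√(R(-41) + 23238) = √(-41*(-3 - 41) + 23238) = √(-41*(-44) + 23238) = √(1804 + 23238) = √25042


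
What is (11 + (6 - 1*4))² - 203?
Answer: -34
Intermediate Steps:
(11 + (6 - 1*4))² - 203 = (11 + (6 - 4))² - 203 = (11 + 2)² - 203 = 13² - 203 = 169 - 203 = -34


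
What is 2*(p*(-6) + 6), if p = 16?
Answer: -180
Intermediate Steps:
2*(p*(-6) + 6) = 2*(16*(-6) + 6) = 2*(-96 + 6) = 2*(-90) = -180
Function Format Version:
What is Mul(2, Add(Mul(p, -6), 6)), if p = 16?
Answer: -180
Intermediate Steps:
Mul(2, Add(Mul(p, -6), 6)) = Mul(2, Add(Mul(16, -6), 6)) = Mul(2, Add(-96, 6)) = Mul(2, -90) = -180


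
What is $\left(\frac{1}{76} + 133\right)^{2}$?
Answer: $\frac{102191881}{5776} \approx 17693.0$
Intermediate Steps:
$\left(\frac{1}{76} + 133\right)^{2} = \left(\frac{10109}{76}\right)^{2} = \frac{102191881}{5776}$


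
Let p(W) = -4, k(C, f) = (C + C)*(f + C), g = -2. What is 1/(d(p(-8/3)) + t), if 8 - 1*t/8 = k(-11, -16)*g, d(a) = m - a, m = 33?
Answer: 1/9605 ≈ 0.00010411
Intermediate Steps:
k(C, f) = 2*C*(C + f) (k(C, f) = (2*C)*(C + f) = 2*C*(C + f))
d(a) = 33 - a
t = 9568 (t = 64 - 8*2*(-11)*(-11 - 16)*(-2) = 64 - 8*2*(-11)*(-27)*(-2) = 64 - 4752*(-2) = 64 - 8*(-1188) = 64 + 9504 = 9568)
1/(d(p(-8/3)) + t) = 1/((33 - 1*(-4)) + 9568) = 1/((33 + 4) + 9568) = 1/(37 + 9568) = 1/9605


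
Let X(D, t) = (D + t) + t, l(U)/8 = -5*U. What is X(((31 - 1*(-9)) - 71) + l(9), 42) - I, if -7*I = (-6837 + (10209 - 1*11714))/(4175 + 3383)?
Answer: -8125242/26453 ≈ -307.16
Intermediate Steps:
l(U) = -40*U (l(U) = 8*(-5*U) = -40*U)
X(D, t) = D + 2*t
I = 4171/26453 (I = -(-6837 + (10209 - 1*11714))/(7*(4175 + 3383)) = -(-6837 + (10209 - 11714))/(7*7558) = -(-6837 - 1505)/(7*7558) = -(-8342)/(7*7558) = -1/7*(-4171/3779) = 4171/26453 ≈ 0.15768)
X(((31 - 1*(-9)) - 71) + l(9), 42) - I = ((((31 - 1*(-9)) - 71) - 40*9) + 2*42) - 1*4171/26453 = ((((31 + 9) - 71) - 360) + 84) - 4171/26453 = (((40 - 71) - 360) + 84) - 4171/26453 = ((-31 - 360) + 84) - 4171/26453 = (-391 + 84) - 4171/26453 = -307 - 4171/26453 = -8125242/26453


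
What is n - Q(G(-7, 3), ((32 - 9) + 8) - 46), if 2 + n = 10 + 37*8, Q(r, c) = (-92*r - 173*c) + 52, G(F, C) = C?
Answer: -2067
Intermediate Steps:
Q(r, c) = 52 - 173*c - 92*r (Q(r, c) = (-173*c - 92*r) + 52 = 52 - 173*c - 92*r)
n = 304 (n = -2 + (10 + 37*8) = -2 + (10 + 296) = -2 + 306 = 304)
n - Q(G(-7, 3), ((32 - 9) + 8) - 46) = 304 - (52 - 173*(((32 - 9) + 8) - 46) - 92*3) = 304 - (52 - 173*((23 + 8) - 46) - 276) = 304 - (52 - 173*(31 - 46) - 276) = 304 - (52 - 173*(-15) - 276) = 304 - (52 + 2595 - 276) = 304 - 1*2371 = 304 - 2371 = -2067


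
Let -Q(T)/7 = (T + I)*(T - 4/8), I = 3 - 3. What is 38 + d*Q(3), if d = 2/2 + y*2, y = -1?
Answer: 181/2 ≈ 90.500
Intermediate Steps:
d = -1 (d = 2/2 - 1*2 = 2*(1/2) - 2 = 1 - 2 = -1)
I = 0
Q(T) = -7*T*(-1/2 + T) (Q(T) = -7*(T + 0)*(T - 4/8) = -7*T*(T - 4*1/8) = -7*T*(T - 1/2) = -7*T*(-1/2 + T))
38 + d*Q(3) = 38 - 7*3*(1 - 2*3)/2 = 38 - 7*3*(1 - 6)/2 = 38 - 7*3*(-5)/2 = 38 - 1*(-105/2) = 38 + 105/2 = 181/2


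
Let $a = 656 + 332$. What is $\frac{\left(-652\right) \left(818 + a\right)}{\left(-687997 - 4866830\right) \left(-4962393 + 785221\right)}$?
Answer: $- \frac{98126}{1933622317437} \approx -5.0747 \cdot 10^{-8}$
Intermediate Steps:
$a = 988$
$\frac{\left(-652\right) \left(818 + a\right)}{\left(-687997 - 4866830\right) \left(-4962393 + 785221\right)} = \frac{\left(-652\right) \left(818 + 988\right)}{\left(-687997 - 4866830\right) \left(-4962393 + 785221\right)} = \frac{\left(-652\right) 1806}{\left(-5554827\right) \left(-4177172\right)} = - \frac{1177512}{23203467809244} = \left(-1177512\right) \frac{1}{23203467809244} = - \frac{98126}{1933622317437}$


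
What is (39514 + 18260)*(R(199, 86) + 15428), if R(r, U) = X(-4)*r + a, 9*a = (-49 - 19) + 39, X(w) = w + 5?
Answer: 2707944412/3 ≈ 9.0265e+8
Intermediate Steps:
X(w) = 5 + w
a = -29/9 (a = ((-49 - 19) + 39)/9 = (-68 + 39)/9 = (1/9)*(-29) = -29/9 ≈ -3.2222)
R(r, U) = -29/9 + r (R(r, U) = (5 - 4)*r - 29/9 = 1*r - 29/9 = r - 29/9 = -29/9 + r)
(39514 + 18260)*(R(199, 86) + 15428) = (39514 + 18260)*((-29/9 + 199) + 15428) = 57774*(1762/9 + 15428) = 57774*(140614/9) = 2707944412/3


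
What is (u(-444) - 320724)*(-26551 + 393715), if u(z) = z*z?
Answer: -45377064432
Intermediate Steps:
u(z) = z²
(u(-444) - 320724)*(-26551 + 393715) = ((-444)² - 320724)*(-26551 + 393715) = (197136 - 320724)*367164 = -123588*367164 = -45377064432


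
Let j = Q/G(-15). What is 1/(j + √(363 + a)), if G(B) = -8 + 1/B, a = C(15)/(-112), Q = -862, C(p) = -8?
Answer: 21903420/2266168397 - 14641*√71162/2266168397 ≈ 0.0079419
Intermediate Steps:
a = 1/14 (a = -8/(-112) = -8*(-1/112) = 1/14 ≈ 0.071429)
j = 12930/121 (j = -862/(-8 + 1/(-15)) = -862/(-8 - 1/15) = -862/(-121/15) = -862*(-15/121) = 12930/121 ≈ 106.86)
1/(j + √(363 + a)) = 1/(12930/121 + √(363 + 1/14)) = 1/(12930/121 + √(5083/14)) = 1/(12930/121 + √71162/14)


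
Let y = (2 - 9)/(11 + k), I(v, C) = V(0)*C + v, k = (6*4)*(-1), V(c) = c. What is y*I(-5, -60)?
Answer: -35/13 ≈ -2.6923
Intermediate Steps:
k = -24 (k = 24*(-1) = -24)
I(v, C) = v (I(v, C) = 0*C + v = 0 + v = v)
y = 7/13 (y = (2 - 9)/(11 - 24) = -7/(-13) = -7*(-1/13) = 7/13 ≈ 0.53846)
y*I(-5, -60) = (7/13)*(-5) = -35/13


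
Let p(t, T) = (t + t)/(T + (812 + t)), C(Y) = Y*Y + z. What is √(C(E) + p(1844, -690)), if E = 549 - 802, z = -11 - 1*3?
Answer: 3*√6871053023/983 ≈ 252.98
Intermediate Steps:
z = -14 (z = -11 - 3 = -14)
E = -253
C(Y) = -14 + Y² (C(Y) = Y*Y - 14 = Y² - 14 = -14 + Y²)
p(t, T) = 2*t/(812 + T + t) (p(t, T) = (2*t)/(812 + T + t) = 2*t/(812 + T + t))
√(C(E) + p(1844, -690)) = √((-14 + (-253)²) + 2*1844/(812 - 690 + 1844)) = √((-14 + 64009) + 2*1844/1966) = √(63995 + 2*1844*(1/1966)) = √(63995 + 1844/983) = √(62908929/983) = 3*√6871053023/983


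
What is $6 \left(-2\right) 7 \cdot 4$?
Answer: $-336$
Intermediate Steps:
$6 \left(-2\right) 7 \cdot 4 = \left(-12\right) 7 \cdot 4 = \left(-84\right) 4 = -336$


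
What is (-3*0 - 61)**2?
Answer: 3721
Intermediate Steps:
(-3*0 - 61)**2 = (0 - 61)**2 = (-61)**2 = 3721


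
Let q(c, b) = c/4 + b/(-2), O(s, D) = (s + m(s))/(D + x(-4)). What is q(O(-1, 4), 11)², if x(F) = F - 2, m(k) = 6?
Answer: 2401/64 ≈ 37.516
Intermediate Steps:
x(F) = -2 + F
O(s, D) = (6 + s)/(-6 + D) (O(s, D) = (s + 6)/(D + (-2 - 4)) = (6 + s)/(D - 6) = (6 + s)/(-6 + D))
q(c, b) = -b/2 + c/4 (q(c, b) = c*(¼) + b*(-½) = c/4 - b/2 = -b/2 + c/4)
q(O(-1, 4), 11)² = (-½*11 + ((6 - 1)/(-6 + 4))/4)² = (-11/2 + (5/(-2))/4)² = (-11/2 + (-½*5)/4)² = (-11/2 + (¼)*(-5/2))² = (-11/2 - 5/8)² = (-49/8)² = 2401/64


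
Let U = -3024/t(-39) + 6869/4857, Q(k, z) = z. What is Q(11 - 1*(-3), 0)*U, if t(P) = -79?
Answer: 0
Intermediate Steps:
U = 15230219/383703 (U = -3024/(-79) + 6869/4857 = -3024*(-1/79) + 6869*(1/4857) = 3024/79 + 6869/4857 = 15230219/383703 ≈ 39.693)
Q(11 - 1*(-3), 0)*U = 0*(15230219/383703) = 0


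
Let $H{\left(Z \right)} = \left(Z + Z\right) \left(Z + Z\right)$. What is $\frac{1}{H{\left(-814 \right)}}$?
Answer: $\frac{1}{2650384} \approx 3.773 \cdot 10^{-7}$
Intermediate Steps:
$H{\left(Z \right)} = 4 Z^{2}$ ($H{\left(Z \right)} = 2 Z 2 Z = 4 Z^{2}$)
$\frac{1}{H{\left(-814 \right)}} = \frac{1}{4 \left(-814\right)^{2}} = \frac{1}{4 \cdot 662596} = \frac{1}{2650384}$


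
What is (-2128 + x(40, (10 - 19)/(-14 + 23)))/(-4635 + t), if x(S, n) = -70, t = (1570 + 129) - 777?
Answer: 2198/3713 ≈ 0.59197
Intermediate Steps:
t = 922 (t = 1699 - 777 = 922)
(-2128 + x(40, (10 - 19)/(-14 + 23)))/(-4635 + t) = (-2128 - 70)/(-4635 + 922) = -2198/(-3713) = -2198*(-1/3713) = 2198/3713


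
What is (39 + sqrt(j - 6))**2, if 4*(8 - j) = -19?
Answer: 6111/4 + 117*sqrt(3) ≈ 1730.4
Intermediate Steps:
j = 51/4 (j = 8 - 1/4*(-19) = 8 + 19/4 = 51/4 ≈ 12.750)
(39 + sqrt(j - 6))**2 = (39 + sqrt(51/4 - 6))**2 = (39 + sqrt(27/4))**2 = (39 + 3*sqrt(3)/2)**2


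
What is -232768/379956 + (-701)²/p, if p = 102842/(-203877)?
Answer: -9516513304918217/9768858738 ≈ -9.7417e+5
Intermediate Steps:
p = -102842/203877 (p = 102842*(-1/203877) = -102842/203877 ≈ -0.50443)
-232768/379956 + (-701)²/p = -232768/379956 + (-701)²/(-102842/203877) = -232768*1/379956 + 491401*(-203877/102842) = -58192/94989 - 100185361677/102842 = -9516513304918217/9768858738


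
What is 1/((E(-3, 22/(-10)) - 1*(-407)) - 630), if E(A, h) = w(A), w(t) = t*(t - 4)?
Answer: -1/202 ≈ -0.0049505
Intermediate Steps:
w(t) = t*(-4 + t)
E(A, h) = A*(-4 + A)
1/((E(-3, 22/(-10)) - 1*(-407)) - 630) = 1/((-3*(-4 - 3) - 1*(-407)) - 630) = 1/((-3*(-7) + 407) - 630) = 1/((21 + 407) - 630) = 1/(428 - 630) = 1/(-202) = -1/202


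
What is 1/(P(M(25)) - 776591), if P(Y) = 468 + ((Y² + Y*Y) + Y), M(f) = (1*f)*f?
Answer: 1/5752 ≈ 0.00017385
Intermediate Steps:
M(f) = f² (M(f) = f*f = f²)
P(Y) = 468 + Y + 2*Y² (P(Y) = 468 + ((Y² + Y²) + Y) = 468 + (2*Y² + Y) = 468 + (Y + 2*Y²) = 468 + Y + 2*Y²)
1/(P(M(25)) - 776591) = 1/((468 + 25² + 2*(25²)²) - 776591) = 1/((468 + 625 + 2*625²) - 776591) = 1/((468 + 625 + 2*390625) - 776591) = 1/((468 + 625 + 781250) - 776591) = 1/(782343 - 776591) = 1/5752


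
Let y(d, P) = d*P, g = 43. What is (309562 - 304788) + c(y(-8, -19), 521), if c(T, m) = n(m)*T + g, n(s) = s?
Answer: 84009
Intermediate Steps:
y(d, P) = P*d
c(T, m) = 43 + T*m (c(T, m) = m*T + 43 = T*m + 43 = 43 + T*m)
(309562 - 304788) + c(y(-8, -19), 521) = (309562 - 304788) + (43 - 19*(-8)*521) = 4774 + (43 + 152*521) = 4774 + (43 + 79192) = 4774 + 79235 = 84009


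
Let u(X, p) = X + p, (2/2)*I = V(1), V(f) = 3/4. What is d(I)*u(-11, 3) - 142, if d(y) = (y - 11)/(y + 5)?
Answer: -2938/23 ≈ -127.74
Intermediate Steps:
V(f) = ¾ (V(f) = 3*(¼) = ¾)
I = ¾ ≈ 0.75000
d(y) = (-11 + y)/(5 + y)
d(I)*u(-11, 3) - 142 = ((-11 + ¾)/(5 + ¾))*(-11 + 3) - 142 = (-41/4/(23/4))*(-8) - 142 = ((4/23)*(-41/4))*(-8) - 142 = -41/23*(-8) - 142 = 328/23 - 142 = -2938/23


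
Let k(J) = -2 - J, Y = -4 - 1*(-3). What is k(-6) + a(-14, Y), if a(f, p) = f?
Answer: -10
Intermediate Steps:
Y = -1 (Y = -4 + 3 = -1)
k(-6) + a(-14, Y) = (-2 - 1*(-6)) - 14 = (-2 + 6) - 14 = 4 - 14 = -10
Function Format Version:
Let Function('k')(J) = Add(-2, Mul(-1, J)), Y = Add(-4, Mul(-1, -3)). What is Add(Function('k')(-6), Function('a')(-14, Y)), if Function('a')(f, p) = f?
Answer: -10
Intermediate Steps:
Y = -1 (Y = Add(-4, 3) = -1)
Add(Function('k')(-6), Function('a')(-14, Y)) = Add(Add(-2, Mul(-1, -6)), -14) = Add(Add(-2, 6), -14) = Add(4, -14) = -10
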